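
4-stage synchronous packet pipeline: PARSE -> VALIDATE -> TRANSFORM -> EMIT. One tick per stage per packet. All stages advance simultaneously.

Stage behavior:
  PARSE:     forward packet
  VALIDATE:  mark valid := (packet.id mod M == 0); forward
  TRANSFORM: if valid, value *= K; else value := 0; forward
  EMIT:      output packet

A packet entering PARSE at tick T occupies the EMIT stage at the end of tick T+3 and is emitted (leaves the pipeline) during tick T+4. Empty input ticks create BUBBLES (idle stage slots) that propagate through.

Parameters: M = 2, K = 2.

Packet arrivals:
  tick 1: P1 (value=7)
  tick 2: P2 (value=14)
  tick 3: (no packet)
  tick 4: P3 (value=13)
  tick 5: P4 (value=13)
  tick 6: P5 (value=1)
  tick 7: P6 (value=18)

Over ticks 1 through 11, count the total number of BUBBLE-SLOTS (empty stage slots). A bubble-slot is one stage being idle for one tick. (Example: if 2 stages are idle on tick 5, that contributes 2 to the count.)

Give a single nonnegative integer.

Tick 1: [PARSE:P1(v=7,ok=F), VALIDATE:-, TRANSFORM:-, EMIT:-] out:-; bubbles=3
Tick 2: [PARSE:P2(v=14,ok=F), VALIDATE:P1(v=7,ok=F), TRANSFORM:-, EMIT:-] out:-; bubbles=2
Tick 3: [PARSE:-, VALIDATE:P2(v=14,ok=T), TRANSFORM:P1(v=0,ok=F), EMIT:-] out:-; bubbles=2
Tick 4: [PARSE:P3(v=13,ok=F), VALIDATE:-, TRANSFORM:P2(v=28,ok=T), EMIT:P1(v=0,ok=F)] out:-; bubbles=1
Tick 5: [PARSE:P4(v=13,ok=F), VALIDATE:P3(v=13,ok=F), TRANSFORM:-, EMIT:P2(v=28,ok=T)] out:P1(v=0); bubbles=1
Tick 6: [PARSE:P5(v=1,ok=F), VALIDATE:P4(v=13,ok=T), TRANSFORM:P3(v=0,ok=F), EMIT:-] out:P2(v=28); bubbles=1
Tick 7: [PARSE:P6(v=18,ok=F), VALIDATE:P5(v=1,ok=F), TRANSFORM:P4(v=26,ok=T), EMIT:P3(v=0,ok=F)] out:-; bubbles=0
Tick 8: [PARSE:-, VALIDATE:P6(v=18,ok=T), TRANSFORM:P5(v=0,ok=F), EMIT:P4(v=26,ok=T)] out:P3(v=0); bubbles=1
Tick 9: [PARSE:-, VALIDATE:-, TRANSFORM:P6(v=36,ok=T), EMIT:P5(v=0,ok=F)] out:P4(v=26); bubbles=2
Tick 10: [PARSE:-, VALIDATE:-, TRANSFORM:-, EMIT:P6(v=36,ok=T)] out:P5(v=0); bubbles=3
Tick 11: [PARSE:-, VALIDATE:-, TRANSFORM:-, EMIT:-] out:P6(v=36); bubbles=4
Total bubble-slots: 20

Answer: 20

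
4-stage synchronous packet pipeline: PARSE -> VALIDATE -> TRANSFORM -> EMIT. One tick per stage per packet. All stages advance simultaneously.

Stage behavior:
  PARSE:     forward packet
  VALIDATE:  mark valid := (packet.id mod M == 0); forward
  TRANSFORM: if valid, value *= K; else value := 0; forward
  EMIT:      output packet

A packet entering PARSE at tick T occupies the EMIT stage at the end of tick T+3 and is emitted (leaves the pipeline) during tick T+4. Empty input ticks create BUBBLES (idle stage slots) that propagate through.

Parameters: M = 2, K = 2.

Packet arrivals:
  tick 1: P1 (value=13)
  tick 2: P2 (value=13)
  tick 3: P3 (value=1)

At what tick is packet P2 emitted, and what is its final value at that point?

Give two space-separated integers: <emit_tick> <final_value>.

Tick 1: [PARSE:P1(v=13,ok=F), VALIDATE:-, TRANSFORM:-, EMIT:-] out:-; in:P1
Tick 2: [PARSE:P2(v=13,ok=F), VALIDATE:P1(v=13,ok=F), TRANSFORM:-, EMIT:-] out:-; in:P2
Tick 3: [PARSE:P3(v=1,ok=F), VALIDATE:P2(v=13,ok=T), TRANSFORM:P1(v=0,ok=F), EMIT:-] out:-; in:P3
Tick 4: [PARSE:-, VALIDATE:P3(v=1,ok=F), TRANSFORM:P2(v=26,ok=T), EMIT:P1(v=0,ok=F)] out:-; in:-
Tick 5: [PARSE:-, VALIDATE:-, TRANSFORM:P3(v=0,ok=F), EMIT:P2(v=26,ok=T)] out:P1(v=0); in:-
Tick 6: [PARSE:-, VALIDATE:-, TRANSFORM:-, EMIT:P3(v=0,ok=F)] out:P2(v=26); in:-
Tick 7: [PARSE:-, VALIDATE:-, TRANSFORM:-, EMIT:-] out:P3(v=0); in:-
P2: arrives tick 2, valid=True (id=2, id%2=0), emit tick 6, final value 26

Answer: 6 26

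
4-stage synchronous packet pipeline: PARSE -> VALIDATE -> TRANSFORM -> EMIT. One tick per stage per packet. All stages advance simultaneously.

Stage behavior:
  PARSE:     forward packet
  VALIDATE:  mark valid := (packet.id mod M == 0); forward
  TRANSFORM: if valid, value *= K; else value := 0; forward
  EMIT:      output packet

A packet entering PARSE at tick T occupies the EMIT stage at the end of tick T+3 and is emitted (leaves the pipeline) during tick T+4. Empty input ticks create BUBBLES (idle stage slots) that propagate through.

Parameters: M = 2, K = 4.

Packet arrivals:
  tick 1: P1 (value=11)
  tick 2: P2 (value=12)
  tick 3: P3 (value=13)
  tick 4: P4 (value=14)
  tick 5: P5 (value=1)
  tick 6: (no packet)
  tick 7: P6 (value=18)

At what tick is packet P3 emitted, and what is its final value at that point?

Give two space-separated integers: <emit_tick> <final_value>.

Answer: 7 0

Derivation:
Tick 1: [PARSE:P1(v=11,ok=F), VALIDATE:-, TRANSFORM:-, EMIT:-] out:-; in:P1
Tick 2: [PARSE:P2(v=12,ok=F), VALIDATE:P1(v=11,ok=F), TRANSFORM:-, EMIT:-] out:-; in:P2
Tick 3: [PARSE:P3(v=13,ok=F), VALIDATE:P2(v=12,ok=T), TRANSFORM:P1(v=0,ok=F), EMIT:-] out:-; in:P3
Tick 4: [PARSE:P4(v=14,ok=F), VALIDATE:P3(v=13,ok=F), TRANSFORM:P2(v=48,ok=T), EMIT:P1(v=0,ok=F)] out:-; in:P4
Tick 5: [PARSE:P5(v=1,ok=F), VALIDATE:P4(v=14,ok=T), TRANSFORM:P3(v=0,ok=F), EMIT:P2(v=48,ok=T)] out:P1(v=0); in:P5
Tick 6: [PARSE:-, VALIDATE:P5(v=1,ok=F), TRANSFORM:P4(v=56,ok=T), EMIT:P3(v=0,ok=F)] out:P2(v=48); in:-
Tick 7: [PARSE:P6(v=18,ok=F), VALIDATE:-, TRANSFORM:P5(v=0,ok=F), EMIT:P4(v=56,ok=T)] out:P3(v=0); in:P6
Tick 8: [PARSE:-, VALIDATE:P6(v=18,ok=T), TRANSFORM:-, EMIT:P5(v=0,ok=F)] out:P4(v=56); in:-
Tick 9: [PARSE:-, VALIDATE:-, TRANSFORM:P6(v=72,ok=T), EMIT:-] out:P5(v=0); in:-
Tick 10: [PARSE:-, VALIDATE:-, TRANSFORM:-, EMIT:P6(v=72,ok=T)] out:-; in:-
Tick 11: [PARSE:-, VALIDATE:-, TRANSFORM:-, EMIT:-] out:P6(v=72); in:-
P3: arrives tick 3, valid=False (id=3, id%2=1), emit tick 7, final value 0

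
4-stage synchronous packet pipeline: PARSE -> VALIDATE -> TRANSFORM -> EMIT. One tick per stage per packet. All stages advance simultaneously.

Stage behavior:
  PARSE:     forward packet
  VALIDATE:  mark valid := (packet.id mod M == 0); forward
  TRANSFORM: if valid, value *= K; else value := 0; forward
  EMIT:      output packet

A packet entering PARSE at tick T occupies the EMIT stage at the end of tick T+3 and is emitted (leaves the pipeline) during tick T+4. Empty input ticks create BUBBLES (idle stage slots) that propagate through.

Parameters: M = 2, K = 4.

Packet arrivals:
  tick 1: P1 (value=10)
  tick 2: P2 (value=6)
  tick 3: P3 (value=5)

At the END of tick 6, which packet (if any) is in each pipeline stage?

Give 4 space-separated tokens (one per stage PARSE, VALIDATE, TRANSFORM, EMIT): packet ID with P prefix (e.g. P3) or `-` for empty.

Tick 1: [PARSE:P1(v=10,ok=F), VALIDATE:-, TRANSFORM:-, EMIT:-] out:-; in:P1
Tick 2: [PARSE:P2(v=6,ok=F), VALIDATE:P1(v=10,ok=F), TRANSFORM:-, EMIT:-] out:-; in:P2
Tick 3: [PARSE:P3(v=5,ok=F), VALIDATE:P2(v=6,ok=T), TRANSFORM:P1(v=0,ok=F), EMIT:-] out:-; in:P3
Tick 4: [PARSE:-, VALIDATE:P3(v=5,ok=F), TRANSFORM:P2(v=24,ok=T), EMIT:P1(v=0,ok=F)] out:-; in:-
Tick 5: [PARSE:-, VALIDATE:-, TRANSFORM:P3(v=0,ok=F), EMIT:P2(v=24,ok=T)] out:P1(v=0); in:-
Tick 6: [PARSE:-, VALIDATE:-, TRANSFORM:-, EMIT:P3(v=0,ok=F)] out:P2(v=24); in:-
At end of tick 6: ['-', '-', '-', 'P3']

Answer: - - - P3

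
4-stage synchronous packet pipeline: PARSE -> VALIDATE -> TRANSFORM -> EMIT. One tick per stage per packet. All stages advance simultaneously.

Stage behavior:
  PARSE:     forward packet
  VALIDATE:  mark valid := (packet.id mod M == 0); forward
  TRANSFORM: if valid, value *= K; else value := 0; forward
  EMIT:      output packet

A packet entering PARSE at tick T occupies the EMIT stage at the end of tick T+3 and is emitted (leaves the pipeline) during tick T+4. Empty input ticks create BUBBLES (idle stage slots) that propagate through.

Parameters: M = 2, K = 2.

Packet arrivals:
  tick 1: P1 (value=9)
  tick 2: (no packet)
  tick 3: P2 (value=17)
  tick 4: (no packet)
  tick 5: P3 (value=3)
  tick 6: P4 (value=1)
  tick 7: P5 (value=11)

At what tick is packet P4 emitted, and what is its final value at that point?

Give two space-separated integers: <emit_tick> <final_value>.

Answer: 10 2

Derivation:
Tick 1: [PARSE:P1(v=9,ok=F), VALIDATE:-, TRANSFORM:-, EMIT:-] out:-; in:P1
Tick 2: [PARSE:-, VALIDATE:P1(v=9,ok=F), TRANSFORM:-, EMIT:-] out:-; in:-
Tick 3: [PARSE:P2(v=17,ok=F), VALIDATE:-, TRANSFORM:P1(v=0,ok=F), EMIT:-] out:-; in:P2
Tick 4: [PARSE:-, VALIDATE:P2(v=17,ok=T), TRANSFORM:-, EMIT:P1(v=0,ok=F)] out:-; in:-
Tick 5: [PARSE:P3(v=3,ok=F), VALIDATE:-, TRANSFORM:P2(v=34,ok=T), EMIT:-] out:P1(v=0); in:P3
Tick 6: [PARSE:P4(v=1,ok=F), VALIDATE:P3(v=3,ok=F), TRANSFORM:-, EMIT:P2(v=34,ok=T)] out:-; in:P4
Tick 7: [PARSE:P5(v=11,ok=F), VALIDATE:P4(v=1,ok=T), TRANSFORM:P3(v=0,ok=F), EMIT:-] out:P2(v=34); in:P5
Tick 8: [PARSE:-, VALIDATE:P5(v=11,ok=F), TRANSFORM:P4(v=2,ok=T), EMIT:P3(v=0,ok=F)] out:-; in:-
Tick 9: [PARSE:-, VALIDATE:-, TRANSFORM:P5(v=0,ok=F), EMIT:P4(v=2,ok=T)] out:P3(v=0); in:-
Tick 10: [PARSE:-, VALIDATE:-, TRANSFORM:-, EMIT:P5(v=0,ok=F)] out:P4(v=2); in:-
Tick 11: [PARSE:-, VALIDATE:-, TRANSFORM:-, EMIT:-] out:P5(v=0); in:-
P4: arrives tick 6, valid=True (id=4, id%2=0), emit tick 10, final value 2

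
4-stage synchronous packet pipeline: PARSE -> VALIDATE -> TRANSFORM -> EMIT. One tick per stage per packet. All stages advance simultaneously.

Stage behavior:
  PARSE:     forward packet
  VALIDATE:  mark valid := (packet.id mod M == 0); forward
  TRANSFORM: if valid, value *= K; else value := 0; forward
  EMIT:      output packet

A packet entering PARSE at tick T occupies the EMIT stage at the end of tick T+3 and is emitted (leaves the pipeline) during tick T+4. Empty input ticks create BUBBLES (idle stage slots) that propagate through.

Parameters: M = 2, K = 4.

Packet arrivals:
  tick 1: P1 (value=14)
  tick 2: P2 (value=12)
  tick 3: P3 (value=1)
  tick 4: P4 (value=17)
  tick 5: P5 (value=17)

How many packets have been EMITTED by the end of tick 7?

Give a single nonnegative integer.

Answer: 3

Derivation:
Tick 1: [PARSE:P1(v=14,ok=F), VALIDATE:-, TRANSFORM:-, EMIT:-] out:-; in:P1
Tick 2: [PARSE:P2(v=12,ok=F), VALIDATE:P1(v=14,ok=F), TRANSFORM:-, EMIT:-] out:-; in:P2
Tick 3: [PARSE:P3(v=1,ok=F), VALIDATE:P2(v=12,ok=T), TRANSFORM:P1(v=0,ok=F), EMIT:-] out:-; in:P3
Tick 4: [PARSE:P4(v=17,ok=F), VALIDATE:P3(v=1,ok=F), TRANSFORM:P2(v=48,ok=T), EMIT:P1(v=0,ok=F)] out:-; in:P4
Tick 5: [PARSE:P5(v=17,ok=F), VALIDATE:P4(v=17,ok=T), TRANSFORM:P3(v=0,ok=F), EMIT:P2(v=48,ok=T)] out:P1(v=0); in:P5
Tick 6: [PARSE:-, VALIDATE:P5(v=17,ok=F), TRANSFORM:P4(v=68,ok=T), EMIT:P3(v=0,ok=F)] out:P2(v=48); in:-
Tick 7: [PARSE:-, VALIDATE:-, TRANSFORM:P5(v=0,ok=F), EMIT:P4(v=68,ok=T)] out:P3(v=0); in:-
Emitted by tick 7: ['P1', 'P2', 'P3']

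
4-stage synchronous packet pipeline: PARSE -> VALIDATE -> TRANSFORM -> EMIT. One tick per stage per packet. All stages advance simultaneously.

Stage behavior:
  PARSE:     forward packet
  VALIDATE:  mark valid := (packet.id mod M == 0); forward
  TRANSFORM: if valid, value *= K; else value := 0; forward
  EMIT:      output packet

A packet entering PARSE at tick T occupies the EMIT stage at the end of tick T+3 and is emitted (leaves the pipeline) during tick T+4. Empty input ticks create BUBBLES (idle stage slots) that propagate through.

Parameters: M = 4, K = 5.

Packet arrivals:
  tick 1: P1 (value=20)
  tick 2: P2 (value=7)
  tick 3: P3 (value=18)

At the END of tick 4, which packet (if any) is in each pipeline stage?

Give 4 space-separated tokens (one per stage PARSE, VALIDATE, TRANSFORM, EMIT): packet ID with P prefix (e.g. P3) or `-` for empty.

Answer: - P3 P2 P1

Derivation:
Tick 1: [PARSE:P1(v=20,ok=F), VALIDATE:-, TRANSFORM:-, EMIT:-] out:-; in:P1
Tick 2: [PARSE:P2(v=7,ok=F), VALIDATE:P1(v=20,ok=F), TRANSFORM:-, EMIT:-] out:-; in:P2
Tick 3: [PARSE:P3(v=18,ok=F), VALIDATE:P2(v=7,ok=F), TRANSFORM:P1(v=0,ok=F), EMIT:-] out:-; in:P3
Tick 4: [PARSE:-, VALIDATE:P3(v=18,ok=F), TRANSFORM:P2(v=0,ok=F), EMIT:P1(v=0,ok=F)] out:-; in:-
At end of tick 4: ['-', 'P3', 'P2', 'P1']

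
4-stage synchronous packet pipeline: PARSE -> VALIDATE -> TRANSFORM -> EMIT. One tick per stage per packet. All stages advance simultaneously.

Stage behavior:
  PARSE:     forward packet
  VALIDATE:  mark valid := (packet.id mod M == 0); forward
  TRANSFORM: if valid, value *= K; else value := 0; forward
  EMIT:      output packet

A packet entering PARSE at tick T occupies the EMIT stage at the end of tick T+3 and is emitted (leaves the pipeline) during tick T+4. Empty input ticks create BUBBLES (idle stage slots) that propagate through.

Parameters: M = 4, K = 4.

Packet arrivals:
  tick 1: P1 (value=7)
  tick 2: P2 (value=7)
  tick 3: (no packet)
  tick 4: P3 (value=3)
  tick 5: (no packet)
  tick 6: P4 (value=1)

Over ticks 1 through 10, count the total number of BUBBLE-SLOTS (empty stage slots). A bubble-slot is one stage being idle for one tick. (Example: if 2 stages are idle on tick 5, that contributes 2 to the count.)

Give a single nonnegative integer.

Tick 1: [PARSE:P1(v=7,ok=F), VALIDATE:-, TRANSFORM:-, EMIT:-] out:-; bubbles=3
Tick 2: [PARSE:P2(v=7,ok=F), VALIDATE:P1(v=7,ok=F), TRANSFORM:-, EMIT:-] out:-; bubbles=2
Tick 3: [PARSE:-, VALIDATE:P2(v=7,ok=F), TRANSFORM:P1(v=0,ok=F), EMIT:-] out:-; bubbles=2
Tick 4: [PARSE:P3(v=3,ok=F), VALIDATE:-, TRANSFORM:P2(v=0,ok=F), EMIT:P1(v=0,ok=F)] out:-; bubbles=1
Tick 5: [PARSE:-, VALIDATE:P3(v=3,ok=F), TRANSFORM:-, EMIT:P2(v=0,ok=F)] out:P1(v=0); bubbles=2
Tick 6: [PARSE:P4(v=1,ok=F), VALIDATE:-, TRANSFORM:P3(v=0,ok=F), EMIT:-] out:P2(v=0); bubbles=2
Tick 7: [PARSE:-, VALIDATE:P4(v=1,ok=T), TRANSFORM:-, EMIT:P3(v=0,ok=F)] out:-; bubbles=2
Tick 8: [PARSE:-, VALIDATE:-, TRANSFORM:P4(v=4,ok=T), EMIT:-] out:P3(v=0); bubbles=3
Tick 9: [PARSE:-, VALIDATE:-, TRANSFORM:-, EMIT:P4(v=4,ok=T)] out:-; bubbles=3
Tick 10: [PARSE:-, VALIDATE:-, TRANSFORM:-, EMIT:-] out:P4(v=4); bubbles=4
Total bubble-slots: 24

Answer: 24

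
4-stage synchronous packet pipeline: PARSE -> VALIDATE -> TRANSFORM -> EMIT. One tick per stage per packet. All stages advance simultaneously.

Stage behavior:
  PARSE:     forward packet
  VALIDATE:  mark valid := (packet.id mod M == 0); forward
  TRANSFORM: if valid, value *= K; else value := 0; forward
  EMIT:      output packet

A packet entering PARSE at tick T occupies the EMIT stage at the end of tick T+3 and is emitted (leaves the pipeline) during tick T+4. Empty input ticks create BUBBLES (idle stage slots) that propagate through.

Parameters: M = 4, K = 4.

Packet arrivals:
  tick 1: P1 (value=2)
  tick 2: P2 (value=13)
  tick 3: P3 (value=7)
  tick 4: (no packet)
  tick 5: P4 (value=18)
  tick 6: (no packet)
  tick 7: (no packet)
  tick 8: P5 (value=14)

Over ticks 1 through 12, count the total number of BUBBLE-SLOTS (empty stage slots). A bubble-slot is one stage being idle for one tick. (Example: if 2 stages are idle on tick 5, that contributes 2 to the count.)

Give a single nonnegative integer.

Answer: 28

Derivation:
Tick 1: [PARSE:P1(v=2,ok=F), VALIDATE:-, TRANSFORM:-, EMIT:-] out:-; bubbles=3
Tick 2: [PARSE:P2(v=13,ok=F), VALIDATE:P1(v=2,ok=F), TRANSFORM:-, EMIT:-] out:-; bubbles=2
Tick 3: [PARSE:P3(v=7,ok=F), VALIDATE:P2(v=13,ok=F), TRANSFORM:P1(v=0,ok=F), EMIT:-] out:-; bubbles=1
Tick 4: [PARSE:-, VALIDATE:P3(v=7,ok=F), TRANSFORM:P2(v=0,ok=F), EMIT:P1(v=0,ok=F)] out:-; bubbles=1
Tick 5: [PARSE:P4(v=18,ok=F), VALIDATE:-, TRANSFORM:P3(v=0,ok=F), EMIT:P2(v=0,ok=F)] out:P1(v=0); bubbles=1
Tick 6: [PARSE:-, VALIDATE:P4(v=18,ok=T), TRANSFORM:-, EMIT:P3(v=0,ok=F)] out:P2(v=0); bubbles=2
Tick 7: [PARSE:-, VALIDATE:-, TRANSFORM:P4(v=72,ok=T), EMIT:-] out:P3(v=0); bubbles=3
Tick 8: [PARSE:P5(v=14,ok=F), VALIDATE:-, TRANSFORM:-, EMIT:P4(v=72,ok=T)] out:-; bubbles=2
Tick 9: [PARSE:-, VALIDATE:P5(v=14,ok=F), TRANSFORM:-, EMIT:-] out:P4(v=72); bubbles=3
Tick 10: [PARSE:-, VALIDATE:-, TRANSFORM:P5(v=0,ok=F), EMIT:-] out:-; bubbles=3
Tick 11: [PARSE:-, VALIDATE:-, TRANSFORM:-, EMIT:P5(v=0,ok=F)] out:-; bubbles=3
Tick 12: [PARSE:-, VALIDATE:-, TRANSFORM:-, EMIT:-] out:P5(v=0); bubbles=4
Total bubble-slots: 28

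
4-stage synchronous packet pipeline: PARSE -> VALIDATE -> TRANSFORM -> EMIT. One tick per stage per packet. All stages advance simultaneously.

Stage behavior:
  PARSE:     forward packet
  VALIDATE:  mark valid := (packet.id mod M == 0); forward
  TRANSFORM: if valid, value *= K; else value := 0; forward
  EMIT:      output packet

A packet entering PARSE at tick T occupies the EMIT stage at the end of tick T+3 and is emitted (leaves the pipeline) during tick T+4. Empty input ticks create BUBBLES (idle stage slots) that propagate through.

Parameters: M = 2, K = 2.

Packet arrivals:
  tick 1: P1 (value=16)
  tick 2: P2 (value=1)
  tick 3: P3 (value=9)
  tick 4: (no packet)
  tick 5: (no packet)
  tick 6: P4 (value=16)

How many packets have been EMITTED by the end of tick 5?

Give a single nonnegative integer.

Answer: 1

Derivation:
Tick 1: [PARSE:P1(v=16,ok=F), VALIDATE:-, TRANSFORM:-, EMIT:-] out:-; in:P1
Tick 2: [PARSE:P2(v=1,ok=F), VALIDATE:P1(v=16,ok=F), TRANSFORM:-, EMIT:-] out:-; in:P2
Tick 3: [PARSE:P3(v=9,ok=F), VALIDATE:P2(v=1,ok=T), TRANSFORM:P1(v=0,ok=F), EMIT:-] out:-; in:P3
Tick 4: [PARSE:-, VALIDATE:P3(v=9,ok=F), TRANSFORM:P2(v=2,ok=T), EMIT:P1(v=0,ok=F)] out:-; in:-
Tick 5: [PARSE:-, VALIDATE:-, TRANSFORM:P3(v=0,ok=F), EMIT:P2(v=2,ok=T)] out:P1(v=0); in:-
Emitted by tick 5: ['P1']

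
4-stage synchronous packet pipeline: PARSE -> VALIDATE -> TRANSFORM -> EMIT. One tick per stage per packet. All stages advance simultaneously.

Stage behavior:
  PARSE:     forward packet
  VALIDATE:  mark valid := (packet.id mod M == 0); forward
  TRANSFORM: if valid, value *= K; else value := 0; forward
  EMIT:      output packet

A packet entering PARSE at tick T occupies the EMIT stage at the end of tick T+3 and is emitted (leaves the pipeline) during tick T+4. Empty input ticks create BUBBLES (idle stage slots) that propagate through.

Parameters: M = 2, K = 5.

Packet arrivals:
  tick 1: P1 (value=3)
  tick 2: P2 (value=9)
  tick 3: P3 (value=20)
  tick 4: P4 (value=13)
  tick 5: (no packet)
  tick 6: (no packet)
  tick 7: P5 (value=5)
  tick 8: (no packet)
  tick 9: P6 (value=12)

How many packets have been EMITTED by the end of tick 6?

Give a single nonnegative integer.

Tick 1: [PARSE:P1(v=3,ok=F), VALIDATE:-, TRANSFORM:-, EMIT:-] out:-; in:P1
Tick 2: [PARSE:P2(v=9,ok=F), VALIDATE:P1(v=3,ok=F), TRANSFORM:-, EMIT:-] out:-; in:P2
Tick 3: [PARSE:P3(v=20,ok=F), VALIDATE:P2(v=9,ok=T), TRANSFORM:P1(v=0,ok=F), EMIT:-] out:-; in:P3
Tick 4: [PARSE:P4(v=13,ok=F), VALIDATE:P3(v=20,ok=F), TRANSFORM:P2(v=45,ok=T), EMIT:P1(v=0,ok=F)] out:-; in:P4
Tick 5: [PARSE:-, VALIDATE:P4(v=13,ok=T), TRANSFORM:P3(v=0,ok=F), EMIT:P2(v=45,ok=T)] out:P1(v=0); in:-
Tick 6: [PARSE:-, VALIDATE:-, TRANSFORM:P4(v=65,ok=T), EMIT:P3(v=0,ok=F)] out:P2(v=45); in:-
Emitted by tick 6: ['P1', 'P2']

Answer: 2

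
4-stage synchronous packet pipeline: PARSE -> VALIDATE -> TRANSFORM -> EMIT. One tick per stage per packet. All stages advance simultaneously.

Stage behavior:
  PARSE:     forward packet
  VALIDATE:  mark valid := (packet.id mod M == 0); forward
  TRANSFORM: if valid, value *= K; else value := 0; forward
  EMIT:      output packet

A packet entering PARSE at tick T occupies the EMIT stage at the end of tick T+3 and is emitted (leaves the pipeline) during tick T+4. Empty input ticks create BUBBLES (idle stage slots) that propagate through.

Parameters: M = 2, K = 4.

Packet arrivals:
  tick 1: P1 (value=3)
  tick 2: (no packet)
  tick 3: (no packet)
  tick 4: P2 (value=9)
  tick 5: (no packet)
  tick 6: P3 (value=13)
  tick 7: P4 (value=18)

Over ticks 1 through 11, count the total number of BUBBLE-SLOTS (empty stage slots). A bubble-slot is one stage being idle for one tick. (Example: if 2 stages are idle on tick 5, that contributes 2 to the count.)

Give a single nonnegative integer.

Answer: 28

Derivation:
Tick 1: [PARSE:P1(v=3,ok=F), VALIDATE:-, TRANSFORM:-, EMIT:-] out:-; bubbles=3
Tick 2: [PARSE:-, VALIDATE:P1(v=3,ok=F), TRANSFORM:-, EMIT:-] out:-; bubbles=3
Tick 3: [PARSE:-, VALIDATE:-, TRANSFORM:P1(v=0,ok=F), EMIT:-] out:-; bubbles=3
Tick 4: [PARSE:P2(v=9,ok=F), VALIDATE:-, TRANSFORM:-, EMIT:P1(v=0,ok=F)] out:-; bubbles=2
Tick 5: [PARSE:-, VALIDATE:P2(v=9,ok=T), TRANSFORM:-, EMIT:-] out:P1(v=0); bubbles=3
Tick 6: [PARSE:P3(v=13,ok=F), VALIDATE:-, TRANSFORM:P2(v=36,ok=T), EMIT:-] out:-; bubbles=2
Tick 7: [PARSE:P4(v=18,ok=F), VALIDATE:P3(v=13,ok=F), TRANSFORM:-, EMIT:P2(v=36,ok=T)] out:-; bubbles=1
Tick 8: [PARSE:-, VALIDATE:P4(v=18,ok=T), TRANSFORM:P3(v=0,ok=F), EMIT:-] out:P2(v=36); bubbles=2
Tick 9: [PARSE:-, VALIDATE:-, TRANSFORM:P4(v=72,ok=T), EMIT:P3(v=0,ok=F)] out:-; bubbles=2
Tick 10: [PARSE:-, VALIDATE:-, TRANSFORM:-, EMIT:P4(v=72,ok=T)] out:P3(v=0); bubbles=3
Tick 11: [PARSE:-, VALIDATE:-, TRANSFORM:-, EMIT:-] out:P4(v=72); bubbles=4
Total bubble-slots: 28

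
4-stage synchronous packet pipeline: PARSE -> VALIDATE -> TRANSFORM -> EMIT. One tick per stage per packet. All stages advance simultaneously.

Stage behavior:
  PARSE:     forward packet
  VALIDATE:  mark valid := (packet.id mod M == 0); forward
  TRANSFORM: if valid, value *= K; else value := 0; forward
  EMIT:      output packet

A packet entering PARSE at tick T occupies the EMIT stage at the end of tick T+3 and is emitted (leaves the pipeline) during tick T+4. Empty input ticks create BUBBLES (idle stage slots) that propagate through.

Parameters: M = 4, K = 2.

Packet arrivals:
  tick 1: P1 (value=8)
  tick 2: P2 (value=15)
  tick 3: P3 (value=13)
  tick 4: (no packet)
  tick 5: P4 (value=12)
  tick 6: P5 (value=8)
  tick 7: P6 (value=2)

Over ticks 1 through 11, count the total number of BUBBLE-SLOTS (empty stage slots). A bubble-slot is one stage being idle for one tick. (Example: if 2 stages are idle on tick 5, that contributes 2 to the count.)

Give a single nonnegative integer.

Answer: 20

Derivation:
Tick 1: [PARSE:P1(v=8,ok=F), VALIDATE:-, TRANSFORM:-, EMIT:-] out:-; bubbles=3
Tick 2: [PARSE:P2(v=15,ok=F), VALIDATE:P1(v=8,ok=F), TRANSFORM:-, EMIT:-] out:-; bubbles=2
Tick 3: [PARSE:P3(v=13,ok=F), VALIDATE:P2(v=15,ok=F), TRANSFORM:P1(v=0,ok=F), EMIT:-] out:-; bubbles=1
Tick 4: [PARSE:-, VALIDATE:P3(v=13,ok=F), TRANSFORM:P2(v=0,ok=F), EMIT:P1(v=0,ok=F)] out:-; bubbles=1
Tick 5: [PARSE:P4(v=12,ok=F), VALIDATE:-, TRANSFORM:P3(v=0,ok=F), EMIT:P2(v=0,ok=F)] out:P1(v=0); bubbles=1
Tick 6: [PARSE:P5(v=8,ok=F), VALIDATE:P4(v=12,ok=T), TRANSFORM:-, EMIT:P3(v=0,ok=F)] out:P2(v=0); bubbles=1
Tick 7: [PARSE:P6(v=2,ok=F), VALIDATE:P5(v=8,ok=F), TRANSFORM:P4(v=24,ok=T), EMIT:-] out:P3(v=0); bubbles=1
Tick 8: [PARSE:-, VALIDATE:P6(v=2,ok=F), TRANSFORM:P5(v=0,ok=F), EMIT:P4(v=24,ok=T)] out:-; bubbles=1
Tick 9: [PARSE:-, VALIDATE:-, TRANSFORM:P6(v=0,ok=F), EMIT:P5(v=0,ok=F)] out:P4(v=24); bubbles=2
Tick 10: [PARSE:-, VALIDATE:-, TRANSFORM:-, EMIT:P6(v=0,ok=F)] out:P5(v=0); bubbles=3
Tick 11: [PARSE:-, VALIDATE:-, TRANSFORM:-, EMIT:-] out:P6(v=0); bubbles=4
Total bubble-slots: 20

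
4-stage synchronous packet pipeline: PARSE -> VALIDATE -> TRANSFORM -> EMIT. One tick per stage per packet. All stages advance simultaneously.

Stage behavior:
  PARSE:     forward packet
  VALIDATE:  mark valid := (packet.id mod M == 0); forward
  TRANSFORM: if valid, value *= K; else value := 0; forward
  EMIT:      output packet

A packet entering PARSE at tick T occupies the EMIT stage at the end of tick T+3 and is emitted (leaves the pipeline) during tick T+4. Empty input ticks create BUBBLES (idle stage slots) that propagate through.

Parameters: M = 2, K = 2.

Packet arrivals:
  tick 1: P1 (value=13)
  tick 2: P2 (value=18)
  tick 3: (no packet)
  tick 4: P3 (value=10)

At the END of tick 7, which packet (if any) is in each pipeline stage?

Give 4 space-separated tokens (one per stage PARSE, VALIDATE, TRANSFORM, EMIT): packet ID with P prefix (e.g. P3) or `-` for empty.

Answer: - - - P3

Derivation:
Tick 1: [PARSE:P1(v=13,ok=F), VALIDATE:-, TRANSFORM:-, EMIT:-] out:-; in:P1
Tick 2: [PARSE:P2(v=18,ok=F), VALIDATE:P1(v=13,ok=F), TRANSFORM:-, EMIT:-] out:-; in:P2
Tick 3: [PARSE:-, VALIDATE:P2(v=18,ok=T), TRANSFORM:P1(v=0,ok=F), EMIT:-] out:-; in:-
Tick 4: [PARSE:P3(v=10,ok=F), VALIDATE:-, TRANSFORM:P2(v=36,ok=T), EMIT:P1(v=0,ok=F)] out:-; in:P3
Tick 5: [PARSE:-, VALIDATE:P3(v=10,ok=F), TRANSFORM:-, EMIT:P2(v=36,ok=T)] out:P1(v=0); in:-
Tick 6: [PARSE:-, VALIDATE:-, TRANSFORM:P3(v=0,ok=F), EMIT:-] out:P2(v=36); in:-
Tick 7: [PARSE:-, VALIDATE:-, TRANSFORM:-, EMIT:P3(v=0,ok=F)] out:-; in:-
At end of tick 7: ['-', '-', '-', 'P3']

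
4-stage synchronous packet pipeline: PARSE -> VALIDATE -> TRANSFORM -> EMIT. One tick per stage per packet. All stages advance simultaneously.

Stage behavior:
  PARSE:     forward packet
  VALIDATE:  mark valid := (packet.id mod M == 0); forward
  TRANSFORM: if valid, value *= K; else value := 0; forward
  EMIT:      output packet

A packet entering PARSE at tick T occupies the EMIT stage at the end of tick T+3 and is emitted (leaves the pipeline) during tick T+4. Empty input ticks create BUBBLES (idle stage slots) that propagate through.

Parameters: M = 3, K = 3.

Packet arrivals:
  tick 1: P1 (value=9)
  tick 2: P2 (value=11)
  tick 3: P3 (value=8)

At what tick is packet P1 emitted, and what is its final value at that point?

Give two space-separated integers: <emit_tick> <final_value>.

Answer: 5 0

Derivation:
Tick 1: [PARSE:P1(v=9,ok=F), VALIDATE:-, TRANSFORM:-, EMIT:-] out:-; in:P1
Tick 2: [PARSE:P2(v=11,ok=F), VALIDATE:P1(v=9,ok=F), TRANSFORM:-, EMIT:-] out:-; in:P2
Tick 3: [PARSE:P3(v=8,ok=F), VALIDATE:P2(v=11,ok=F), TRANSFORM:P1(v=0,ok=F), EMIT:-] out:-; in:P3
Tick 4: [PARSE:-, VALIDATE:P3(v=8,ok=T), TRANSFORM:P2(v=0,ok=F), EMIT:P1(v=0,ok=F)] out:-; in:-
Tick 5: [PARSE:-, VALIDATE:-, TRANSFORM:P3(v=24,ok=T), EMIT:P2(v=0,ok=F)] out:P1(v=0); in:-
Tick 6: [PARSE:-, VALIDATE:-, TRANSFORM:-, EMIT:P3(v=24,ok=T)] out:P2(v=0); in:-
Tick 7: [PARSE:-, VALIDATE:-, TRANSFORM:-, EMIT:-] out:P3(v=24); in:-
P1: arrives tick 1, valid=False (id=1, id%3=1), emit tick 5, final value 0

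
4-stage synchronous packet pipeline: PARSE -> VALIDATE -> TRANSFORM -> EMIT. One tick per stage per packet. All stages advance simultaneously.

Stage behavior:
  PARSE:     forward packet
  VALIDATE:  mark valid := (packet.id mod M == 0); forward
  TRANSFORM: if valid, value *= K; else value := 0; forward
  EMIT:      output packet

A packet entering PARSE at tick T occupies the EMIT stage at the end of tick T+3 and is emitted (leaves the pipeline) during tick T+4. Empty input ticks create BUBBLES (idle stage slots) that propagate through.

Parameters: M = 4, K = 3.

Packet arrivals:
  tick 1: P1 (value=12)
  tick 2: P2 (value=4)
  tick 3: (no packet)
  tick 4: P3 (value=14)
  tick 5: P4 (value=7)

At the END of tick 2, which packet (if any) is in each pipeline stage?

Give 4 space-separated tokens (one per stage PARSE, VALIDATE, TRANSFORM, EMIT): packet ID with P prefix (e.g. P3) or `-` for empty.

Answer: P2 P1 - -

Derivation:
Tick 1: [PARSE:P1(v=12,ok=F), VALIDATE:-, TRANSFORM:-, EMIT:-] out:-; in:P1
Tick 2: [PARSE:P2(v=4,ok=F), VALIDATE:P1(v=12,ok=F), TRANSFORM:-, EMIT:-] out:-; in:P2
At end of tick 2: ['P2', 'P1', '-', '-']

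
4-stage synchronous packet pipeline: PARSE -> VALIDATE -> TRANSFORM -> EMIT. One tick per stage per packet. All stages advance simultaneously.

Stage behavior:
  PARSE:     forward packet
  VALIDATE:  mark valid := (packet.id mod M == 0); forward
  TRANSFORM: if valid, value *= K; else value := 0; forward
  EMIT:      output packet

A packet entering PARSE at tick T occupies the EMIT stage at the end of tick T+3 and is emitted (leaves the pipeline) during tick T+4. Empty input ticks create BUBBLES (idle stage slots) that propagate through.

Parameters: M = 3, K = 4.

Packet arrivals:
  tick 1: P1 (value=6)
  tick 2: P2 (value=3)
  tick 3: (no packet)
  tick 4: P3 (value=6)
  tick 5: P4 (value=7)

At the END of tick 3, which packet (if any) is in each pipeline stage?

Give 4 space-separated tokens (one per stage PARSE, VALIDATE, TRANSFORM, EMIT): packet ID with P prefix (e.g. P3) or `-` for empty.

Tick 1: [PARSE:P1(v=6,ok=F), VALIDATE:-, TRANSFORM:-, EMIT:-] out:-; in:P1
Tick 2: [PARSE:P2(v=3,ok=F), VALIDATE:P1(v=6,ok=F), TRANSFORM:-, EMIT:-] out:-; in:P2
Tick 3: [PARSE:-, VALIDATE:P2(v=3,ok=F), TRANSFORM:P1(v=0,ok=F), EMIT:-] out:-; in:-
At end of tick 3: ['-', 'P2', 'P1', '-']

Answer: - P2 P1 -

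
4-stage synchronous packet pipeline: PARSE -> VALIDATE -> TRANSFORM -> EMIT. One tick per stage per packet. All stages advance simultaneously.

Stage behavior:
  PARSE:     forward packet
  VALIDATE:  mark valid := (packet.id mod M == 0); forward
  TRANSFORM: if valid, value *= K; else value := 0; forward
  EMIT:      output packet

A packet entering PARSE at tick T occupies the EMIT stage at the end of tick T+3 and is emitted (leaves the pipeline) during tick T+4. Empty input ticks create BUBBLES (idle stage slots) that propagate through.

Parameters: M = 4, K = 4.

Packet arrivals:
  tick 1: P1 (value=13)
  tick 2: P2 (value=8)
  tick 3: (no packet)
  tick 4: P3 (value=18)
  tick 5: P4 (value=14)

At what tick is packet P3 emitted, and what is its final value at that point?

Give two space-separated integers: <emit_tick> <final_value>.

Tick 1: [PARSE:P1(v=13,ok=F), VALIDATE:-, TRANSFORM:-, EMIT:-] out:-; in:P1
Tick 2: [PARSE:P2(v=8,ok=F), VALIDATE:P1(v=13,ok=F), TRANSFORM:-, EMIT:-] out:-; in:P2
Tick 3: [PARSE:-, VALIDATE:P2(v=8,ok=F), TRANSFORM:P1(v=0,ok=F), EMIT:-] out:-; in:-
Tick 4: [PARSE:P3(v=18,ok=F), VALIDATE:-, TRANSFORM:P2(v=0,ok=F), EMIT:P1(v=0,ok=F)] out:-; in:P3
Tick 5: [PARSE:P4(v=14,ok=F), VALIDATE:P3(v=18,ok=F), TRANSFORM:-, EMIT:P2(v=0,ok=F)] out:P1(v=0); in:P4
Tick 6: [PARSE:-, VALIDATE:P4(v=14,ok=T), TRANSFORM:P3(v=0,ok=F), EMIT:-] out:P2(v=0); in:-
Tick 7: [PARSE:-, VALIDATE:-, TRANSFORM:P4(v=56,ok=T), EMIT:P3(v=0,ok=F)] out:-; in:-
Tick 8: [PARSE:-, VALIDATE:-, TRANSFORM:-, EMIT:P4(v=56,ok=T)] out:P3(v=0); in:-
Tick 9: [PARSE:-, VALIDATE:-, TRANSFORM:-, EMIT:-] out:P4(v=56); in:-
P3: arrives tick 4, valid=False (id=3, id%4=3), emit tick 8, final value 0

Answer: 8 0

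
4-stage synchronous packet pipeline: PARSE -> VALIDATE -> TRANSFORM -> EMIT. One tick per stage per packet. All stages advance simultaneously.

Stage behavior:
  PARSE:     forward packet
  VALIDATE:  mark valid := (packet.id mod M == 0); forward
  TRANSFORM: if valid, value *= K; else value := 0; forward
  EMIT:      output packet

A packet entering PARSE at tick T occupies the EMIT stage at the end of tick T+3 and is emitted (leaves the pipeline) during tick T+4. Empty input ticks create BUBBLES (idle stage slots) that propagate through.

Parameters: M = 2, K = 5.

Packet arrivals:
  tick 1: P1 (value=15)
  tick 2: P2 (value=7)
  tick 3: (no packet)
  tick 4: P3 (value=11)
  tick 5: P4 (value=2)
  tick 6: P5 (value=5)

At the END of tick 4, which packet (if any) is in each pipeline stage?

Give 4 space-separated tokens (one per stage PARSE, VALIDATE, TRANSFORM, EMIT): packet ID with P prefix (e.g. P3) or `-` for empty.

Tick 1: [PARSE:P1(v=15,ok=F), VALIDATE:-, TRANSFORM:-, EMIT:-] out:-; in:P1
Tick 2: [PARSE:P2(v=7,ok=F), VALIDATE:P1(v=15,ok=F), TRANSFORM:-, EMIT:-] out:-; in:P2
Tick 3: [PARSE:-, VALIDATE:P2(v=7,ok=T), TRANSFORM:P1(v=0,ok=F), EMIT:-] out:-; in:-
Tick 4: [PARSE:P3(v=11,ok=F), VALIDATE:-, TRANSFORM:P2(v=35,ok=T), EMIT:P1(v=0,ok=F)] out:-; in:P3
At end of tick 4: ['P3', '-', 'P2', 'P1']

Answer: P3 - P2 P1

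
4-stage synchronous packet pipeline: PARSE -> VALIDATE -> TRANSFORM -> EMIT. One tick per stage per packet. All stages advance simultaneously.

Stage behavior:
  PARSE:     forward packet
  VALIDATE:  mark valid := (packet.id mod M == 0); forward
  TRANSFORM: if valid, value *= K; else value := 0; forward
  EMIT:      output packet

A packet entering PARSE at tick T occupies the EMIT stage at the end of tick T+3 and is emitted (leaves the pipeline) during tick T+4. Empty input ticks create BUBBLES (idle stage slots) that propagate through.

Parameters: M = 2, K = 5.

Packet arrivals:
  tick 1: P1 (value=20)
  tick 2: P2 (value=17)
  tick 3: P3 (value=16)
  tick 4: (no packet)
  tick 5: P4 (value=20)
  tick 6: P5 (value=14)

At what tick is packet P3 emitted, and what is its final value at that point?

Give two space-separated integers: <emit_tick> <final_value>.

Tick 1: [PARSE:P1(v=20,ok=F), VALIDATE:-, TRANSFORM:-, EMIT:-] out:-; in:P1
Tick 2: [PARSE:P2(v=17,ok=F), VALIDATE:P1(v=20,ok=F), TRANSFORM:-, EMIT:-] out:-; in:P2
Tick 3: [PARSE:P3(v=16,ok=F), VALIDATE:P2(v=17,ok=T), TRANSFORM:P1(v=0,ok=F), EMIT:-] out:-; in:P3
Tick 4: [PARSE:-, VALIDATE:P3(v=16,ok=F), TRANSFORM:P2(v=85,ok=T), EMIT:P1(v=0,ok=F)] out:-; in:-
Tick 5: [PARSE:P4(v=20,ok=F), VALIDATE:-, TRANSFORM:P3(v=0,ok=F), EMIT:P2(v=85,ok=T)] out:P1(v=0); in:P4
Tick 6: [PARSE:P5(v=14,ok=F), VALIDATE:P4(v=20,ok=T), TRANSFORM:-, EMIT:P3(v=0,ok=F)] out:P2(v=85); in:P5
Tick 7: [PARSE:-, VALIDATE:P5(v=14,ok=F), TRANSFORM:P4(v=100,ok=T), EMIT:-] out:P3(v=0); in:-
Tick 8: [PARSE:-, VALIDATE:-, TRANSFORM:P5(v=0,ok=F), EMIT:P4(v=100,ok=T)] out:-; in:-
Tick 9: [PARSE:-, VALIDATE:-, TRANSFORM:-, EMIT:P5(v=0,ok=F)] out:P4(v=100); in:-
Tick 10: [PARSE:-, VALIDATE:-, TRANSFORM:-, EMIT:-] out:P5(v=0); in:-
P3: arrives tick 3, valid=False (id=3, id%2=1), emit tick 7, final value 0

Answer: 7 0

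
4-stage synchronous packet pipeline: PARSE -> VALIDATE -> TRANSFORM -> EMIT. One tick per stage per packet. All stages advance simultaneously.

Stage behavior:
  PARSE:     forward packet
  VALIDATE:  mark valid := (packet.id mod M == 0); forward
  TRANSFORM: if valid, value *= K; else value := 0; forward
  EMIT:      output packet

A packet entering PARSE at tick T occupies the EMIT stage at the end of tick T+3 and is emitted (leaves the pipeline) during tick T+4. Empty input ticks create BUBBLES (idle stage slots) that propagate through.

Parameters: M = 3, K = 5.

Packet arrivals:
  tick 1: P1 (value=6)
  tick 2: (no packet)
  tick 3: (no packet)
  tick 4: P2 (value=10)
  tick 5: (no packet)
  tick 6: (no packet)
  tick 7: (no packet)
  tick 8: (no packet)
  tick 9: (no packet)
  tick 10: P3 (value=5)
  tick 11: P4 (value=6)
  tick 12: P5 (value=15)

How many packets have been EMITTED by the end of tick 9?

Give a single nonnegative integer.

Answer: 2

Derivation:
Tick 1: [PARSE:P1(v=6,ok=F), VALIDATE:-, TRANSFORM:-, EMIT:-] out:-; in:P1
Tick 2: [PARSE:-, VALIDATE:P1(v=6,ok=F), TRANSFORM:-, EMIT:-] out:-; in:-
Tick 3: [PARSE:-, VALIDATE:-, TRANSFORM:P1(v=0,ok=F), EMIT:-] out:-; in:-
Tick 4: [PARSE:P2(v=10,ok=F), VALIDATE:-, TRANSFORM:-, EMIT:P1(v=0,ok=F)] out:-; in:P2
Tick 5: [PARSE:-, VALIDATE:P2(v=10,ok=F), TRANSFORM:-, EMIT:-] out:P1(v=0); in:-
Tick 6: [PARSE:-, VALIDATE:-, TRANSFORM:P2(v=0,ok=F), EMIT:-] out:-; in:-
Tick 7: [PARSE:-, VALIDATE:-, TRANSFORM:-, EMIT:P2(v=0,ok=F)] out:-; in:-
Tick 8: [PARSE:-, VALIDATE:-, TRANSFORM:-, EMIT:-] out:P2(v=0); in:-
Tick 9: [PARSE:-, VALIDATE:-, TRANSFORM:-, EMIT:-] out:-; in:-
Emitted by tick 9: ['P1', 'P2']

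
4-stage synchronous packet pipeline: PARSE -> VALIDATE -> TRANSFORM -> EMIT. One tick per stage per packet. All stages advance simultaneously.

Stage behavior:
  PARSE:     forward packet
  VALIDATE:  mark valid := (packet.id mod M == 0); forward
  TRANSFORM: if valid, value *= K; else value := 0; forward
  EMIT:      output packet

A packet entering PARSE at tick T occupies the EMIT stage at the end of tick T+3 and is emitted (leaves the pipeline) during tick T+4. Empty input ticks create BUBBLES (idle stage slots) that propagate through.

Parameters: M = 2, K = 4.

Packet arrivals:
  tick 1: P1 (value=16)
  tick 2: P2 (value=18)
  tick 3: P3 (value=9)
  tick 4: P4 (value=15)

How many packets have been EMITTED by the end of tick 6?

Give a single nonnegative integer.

Answer: 2

Derivation:
Tick 1: [PARSE:P1(v=16,ok=F), VALIDATE:-, TRANSFORM:-, EMIT:-] out:-; in:P1
Tick 2: [PARSE:P2(v=18,ok=F), VALIDATE:P1(v=16,ok=F), TRANSFORM:-, EMIT:-] out:-; in:P2
Tick 3: [PARSE:P3(v=9,ok=F), VALIDATE:P2(v=18,ok=T), TRANSFORM:P1(v=0,ok=F), EMIT:-] out:-; in:P3
Tick 4: [PARSE:P4(v=15,ok=F), VALIDATE:P3(v=9,ok=F), TRANSFORM:P2(v=72,ok=T), EMIT:P1(v=0,ok=F)] out:-; in:P4
Tick 5: [PARSE:-, VALIDATE:P4(v=15,ok=T), TRANSFORM:P3(v=0,ok=F), EMIT:P2(v=72,ok=T)] out:P1(v=0); in:-
Tick 6: [PARSE:-, VALIDATE:-, TRANSFORM:P4(v=60,ok=T), EMIT:P3(v=0,ok=F)] out:P2(v=72); in:-
Emitted by tick 6: ['P1', 'P2']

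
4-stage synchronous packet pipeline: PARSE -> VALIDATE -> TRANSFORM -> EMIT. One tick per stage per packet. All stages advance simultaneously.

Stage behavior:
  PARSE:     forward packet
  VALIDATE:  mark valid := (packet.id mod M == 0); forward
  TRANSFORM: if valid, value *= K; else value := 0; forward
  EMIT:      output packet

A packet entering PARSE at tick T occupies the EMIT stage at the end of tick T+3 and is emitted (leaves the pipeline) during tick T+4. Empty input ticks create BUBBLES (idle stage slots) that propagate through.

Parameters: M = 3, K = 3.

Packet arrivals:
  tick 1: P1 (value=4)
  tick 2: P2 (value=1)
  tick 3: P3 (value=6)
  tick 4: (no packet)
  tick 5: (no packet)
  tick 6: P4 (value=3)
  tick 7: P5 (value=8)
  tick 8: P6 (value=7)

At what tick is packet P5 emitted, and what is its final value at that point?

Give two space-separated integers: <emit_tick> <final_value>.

Answer: 11 0

Derivation:
Tick 1: [PARSE:P1(v=4,ok=F), VALIDATE:-, TRANSFORM:-, EMIT:-] out:-; in:P1
Tick 2: [PARSE:P2(v=1,ok=F), VALIDATE:P1(v=4,ok=F), TRANSFORM:-, EMIT:-] out:-; in:P2
Tick 3: [PARSE:P3(v=6,ok=F), VALIDATE:P2(v=1,ok=F), TRANSFORM:P1(v=0,ok=F), EMIT:-] out:-; in:P3
Tick 4: [PARSE:-, VALIDATE:P3(v=6,ok=T), TRANSFORM:P2(v=0,ok=F), EMIT:P1(v=0,ok=F)] out:-; in:-
Tick 5: [PARSE:-, VALIDATE:-, TRANSFORM:P3(v=18,ok=T), EMIT:P2(v=0,ok=F)] out:P1(v=0); in:-
Tick 6: [PARSE:P4(v=3,ok=F), VALIDATE:-, TRANSFORM:-, EMIT:P3(v=18,ok=T)] out:P2(v=0); in:P4
Tick 7: [PARSE:P5(v=8,ok=F), VALIDATE:P4(v=3,ok=F), TRANSFORM:-, EMIT:-] out:P3(v=18); in:P5
Tick 8: [PARSE:P6(v=7,ok=F), VALIDATE:P5(v=8,ok=F), TRANSFORM:P4(v=0,ok=F), EMIT:-] out:-; in:P6
Tick 9: [PARSE:-, VALIDATE:P6(v=7,ok=T), TRANSFORM:P5(v=0,ok=F), EMIT:P4(v=0,ok=F)] out:-; in:-
Tick 10: [PARSE:-, VALIDATE:-, TRANSFORM:P6(v=21,ok=T), EMIT:P5(v=0,ok=F)] out:P4(v=0); in:-
Tick 11: [PARSE:-, VALIDATE:-, TRANSFORM:-, EMIT:P6(v=21,ok=T)] out:P5(v=0); in:-
Tick 12: [PARSE:-, VALIDATE:-, TRANSFORM:-, EMIT:-] out:P6(v=21); in:-
P5: arrives tick 7, valid=False (id=5, id%3=2), emit tick 11, final value 0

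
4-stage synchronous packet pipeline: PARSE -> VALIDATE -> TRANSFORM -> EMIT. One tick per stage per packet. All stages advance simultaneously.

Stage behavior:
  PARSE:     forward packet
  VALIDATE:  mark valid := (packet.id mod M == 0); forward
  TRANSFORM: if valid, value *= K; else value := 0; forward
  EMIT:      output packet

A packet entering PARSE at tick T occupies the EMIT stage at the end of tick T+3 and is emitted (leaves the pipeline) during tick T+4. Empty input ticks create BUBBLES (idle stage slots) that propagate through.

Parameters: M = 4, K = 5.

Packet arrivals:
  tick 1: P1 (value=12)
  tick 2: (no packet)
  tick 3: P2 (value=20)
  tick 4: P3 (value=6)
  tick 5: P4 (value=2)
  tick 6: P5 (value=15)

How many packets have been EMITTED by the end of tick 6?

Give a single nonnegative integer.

Answer: 1

Derivation:
Tick 1: [PARSE:P1(v=12,ok=F), VALIDATE:-, TRANSFORM:-, EMIT:-] out:-; in:P1
Tick 2: [PARSE:-, VALIDATE:P1(v=12,ok=F), TRANSFORM:-, EMIT:-] out:-; in:-
Tick 3: [PARSE:P2(v=20,ok=F), VALIDATE:-, TRANSFORM:P1(v=0,ok=F), EMIT:-] out:-; in:P2
Tick 4: [PARSE:P3(v=6,ok=F), VALIDATE:P2(v=20,ok=F), TRANSFORM:-, EMIT:P1(v=0,ok=F)] out:-; in:P3
Tick 5: [PARSE:P4(v=2,ok=F), VALIDATE:P3(v=6,ok=F), TRANSFORM:P2(v=0,ok=F), EMIT:-] out:P1(v=0); in:P4
Tick 6: [PARSE:P5(v=15,ok=F), VALIDATE:P4(v=2,ok=T), TRANSFORM:P3(v=0,ok=F), EMIT:P2(v=0,ok=F)] out:-; in:P5
Emitted by tick 6: ['P1']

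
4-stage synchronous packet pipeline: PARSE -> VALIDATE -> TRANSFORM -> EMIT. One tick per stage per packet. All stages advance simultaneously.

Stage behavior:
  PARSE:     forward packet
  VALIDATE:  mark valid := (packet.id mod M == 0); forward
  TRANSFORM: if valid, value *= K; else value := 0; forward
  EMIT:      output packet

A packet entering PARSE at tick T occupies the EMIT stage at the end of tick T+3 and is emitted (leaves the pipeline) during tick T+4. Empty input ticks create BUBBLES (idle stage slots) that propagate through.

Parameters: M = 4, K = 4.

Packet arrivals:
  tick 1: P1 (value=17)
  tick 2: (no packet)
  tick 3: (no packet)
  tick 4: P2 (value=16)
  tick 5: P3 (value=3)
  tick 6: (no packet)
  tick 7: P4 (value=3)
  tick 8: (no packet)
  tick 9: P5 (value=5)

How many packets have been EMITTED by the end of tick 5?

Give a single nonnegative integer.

Answer: 1

Derivation:
Tick 1: [PARSE:P1(v=17,ok=F), VALIDATE:-, TRANSFORM:-, EMIT:-] out:-; in:P1
Tick 2: [PARSE:-, VALIDATE:P1(v=17,ok=F), TRANSFORM:-, EMIT:-] out:-; in:-
Tick 3: [PARSE:-, VALIDATE:-, TRANSFORM:P1(v=0,ok=F), EMIT:-] out:-; in:-
Tick 4: [PARSE:P2(v=16,ok=F), VALIDATE:-, TRANSFORM:-, EMIT:P1(v=0,ok=F)] out:-; in:P2
Tick 5: [PARSE:P3(v=3,ok=F), VALIDATE:P2(v=16,ok=F), TRANSFORM:-, EMIT:-] out:P1(v=0); in:P3
Emitted by tick 5: ['P1']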